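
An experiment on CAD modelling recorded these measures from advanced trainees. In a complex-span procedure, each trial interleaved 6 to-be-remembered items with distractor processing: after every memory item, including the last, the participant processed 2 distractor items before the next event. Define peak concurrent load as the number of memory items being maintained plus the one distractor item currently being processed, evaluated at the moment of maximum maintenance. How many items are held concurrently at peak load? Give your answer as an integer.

7

Maintenance is greatest during the distractor(s) after memory item 6: all 6 memory items are being held.
One distractor item is concurrently being processed.
Peak concurrent load = 6 + 1 = 7 items.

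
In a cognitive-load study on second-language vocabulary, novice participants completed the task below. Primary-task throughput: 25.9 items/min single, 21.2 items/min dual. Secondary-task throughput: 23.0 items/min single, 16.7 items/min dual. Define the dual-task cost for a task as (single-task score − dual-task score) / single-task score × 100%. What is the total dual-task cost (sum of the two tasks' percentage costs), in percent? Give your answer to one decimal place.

Primary cost = (25.9 − 21.2) / 25.9 × 100% = 18.1467%.
Secondary cost = (23.0 − 16.7) / 23.0 × 100% = 27.3913%.
Total = 18.1467% + 27.3913% = 45.5380% ≈ 45.5%.

45.5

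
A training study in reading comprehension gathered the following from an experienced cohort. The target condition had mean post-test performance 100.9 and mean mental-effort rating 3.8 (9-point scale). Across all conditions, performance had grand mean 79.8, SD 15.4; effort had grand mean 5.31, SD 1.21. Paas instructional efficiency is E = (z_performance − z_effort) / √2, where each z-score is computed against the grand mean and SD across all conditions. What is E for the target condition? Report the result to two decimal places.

1.85

z_performance = (100.9 − 79.8) / 15.4 = 21.1000 / 15.4 = 1.3701.
z_effort = (3.8 − 5.31) / 1.21 = -1.5100 / 1.21 = -1.2479.
z_P − z_E = 1.3701 − (-1.2479) = 2.6180.
E = 2.6180 / √2 = 2.6180 / 1.41421 = 1.8512 ≈ 1.85.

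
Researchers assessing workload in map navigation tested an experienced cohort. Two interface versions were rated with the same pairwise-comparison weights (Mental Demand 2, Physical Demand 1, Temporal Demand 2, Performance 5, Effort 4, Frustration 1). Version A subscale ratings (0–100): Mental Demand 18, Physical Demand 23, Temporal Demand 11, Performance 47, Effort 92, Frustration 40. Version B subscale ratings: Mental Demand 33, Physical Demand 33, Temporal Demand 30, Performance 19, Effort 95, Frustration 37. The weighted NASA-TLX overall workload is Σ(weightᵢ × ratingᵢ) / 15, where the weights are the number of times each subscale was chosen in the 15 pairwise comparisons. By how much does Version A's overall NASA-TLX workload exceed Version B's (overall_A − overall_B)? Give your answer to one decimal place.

3.5

Version A weighted sum = 2·18 + 1·23 + 2·11 + 5·47 + 4·92 + 1·40 = 36 + 23 + 22 + 235 + 368 + 40 = 724; overall_A = 724/15 = 48.2667.
Version B weighted sum = 2·33 + 1·33 + 2·30 + 5·19 + 4·95 + 1·37 = 66 + 33 + 60 + 95 + 380 + 37 = 671; overall_B = 671/15 = 44.7333.
Difference = 48.2667 − 44.7333 = 3.5334 ≈ 3.5.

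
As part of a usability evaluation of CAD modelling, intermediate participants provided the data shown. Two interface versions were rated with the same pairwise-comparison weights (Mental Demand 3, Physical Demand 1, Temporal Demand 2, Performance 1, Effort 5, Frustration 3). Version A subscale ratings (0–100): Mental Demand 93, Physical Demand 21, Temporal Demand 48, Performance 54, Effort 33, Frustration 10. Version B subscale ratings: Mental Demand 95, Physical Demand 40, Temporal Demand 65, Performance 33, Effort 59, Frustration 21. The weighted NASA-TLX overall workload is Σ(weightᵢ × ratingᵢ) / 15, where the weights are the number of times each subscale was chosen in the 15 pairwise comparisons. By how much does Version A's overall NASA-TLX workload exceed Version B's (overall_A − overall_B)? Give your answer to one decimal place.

-13.4

Version A weighted sum = 3·93 + 1·21 + 2·48 + 1·54 + 5·33 + 3·10 = 279 + 21 + 96 + 54 + 165 + 30 = 645; overall_A = 645/15 = 43.0000.
Version B weighted sum = 3·95 + 1·40 + 2·65 + 1·33 + 5·59 + 3·21 = 285 + 40 + 130 + 33 + 295 + 63 = 846; overall_B = 846/15 = 56.4000.
Difference = 43.0000 − 56.4000 = -13.4000 ≈ -13.4.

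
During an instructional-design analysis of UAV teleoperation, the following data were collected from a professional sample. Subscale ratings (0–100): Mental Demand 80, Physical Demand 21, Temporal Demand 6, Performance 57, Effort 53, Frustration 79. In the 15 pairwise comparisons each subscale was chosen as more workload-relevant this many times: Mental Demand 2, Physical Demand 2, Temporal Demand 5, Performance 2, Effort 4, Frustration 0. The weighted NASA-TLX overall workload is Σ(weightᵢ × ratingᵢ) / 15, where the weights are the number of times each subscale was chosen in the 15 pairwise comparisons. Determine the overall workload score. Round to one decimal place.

37.2

The tallies are the weights (they sum to 15).
Weighted sum = 2·80 + 2·21 + 5·6 + 2·57 + 4·53 + 0·79
            = 160 + 42 + 30 + 114 + 212 + 0 = 558.
Overall workload = 558 / 15 = 37.2000 ≈ 37.2.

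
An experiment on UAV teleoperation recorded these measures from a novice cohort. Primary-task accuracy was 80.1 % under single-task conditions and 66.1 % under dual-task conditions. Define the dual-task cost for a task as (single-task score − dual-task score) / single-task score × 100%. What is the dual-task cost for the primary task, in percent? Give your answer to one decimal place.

17.5

Cost = (80.1 − 66.1) / 80.1 × 100%
     = 14.0000 / 80.1 × 100% = 17.4782%.
≈ 17.5%.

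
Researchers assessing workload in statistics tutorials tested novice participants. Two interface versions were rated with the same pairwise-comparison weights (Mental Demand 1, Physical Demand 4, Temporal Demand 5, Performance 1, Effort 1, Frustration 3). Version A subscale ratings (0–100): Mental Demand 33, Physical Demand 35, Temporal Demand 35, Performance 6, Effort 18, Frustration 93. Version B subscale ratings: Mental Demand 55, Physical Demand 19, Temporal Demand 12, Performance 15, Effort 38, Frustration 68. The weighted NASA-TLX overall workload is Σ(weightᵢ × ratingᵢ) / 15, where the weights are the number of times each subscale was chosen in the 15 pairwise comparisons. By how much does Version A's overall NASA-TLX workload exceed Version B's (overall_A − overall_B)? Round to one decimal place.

13.5

Version A weighted sum = 1·33 + 4·35 + 5·35 + 1·6 + 1·18 + 3·93 = 33 + 140 + 175 + 6 + 18 + 279 = 651; overall_A = 651/15 = 43.4000.
Version B weighted sum = 1·55 + 4·19 + 5·12 + 1·15 + 1·38 + 3·68 = 55 + 76 + 60 + 15 + 38 + 204 = 448; overall_B = 448/15 = 29.8667.
Difference = 43.4000 − 29.8667 = 13.5333 ≈ 13.5.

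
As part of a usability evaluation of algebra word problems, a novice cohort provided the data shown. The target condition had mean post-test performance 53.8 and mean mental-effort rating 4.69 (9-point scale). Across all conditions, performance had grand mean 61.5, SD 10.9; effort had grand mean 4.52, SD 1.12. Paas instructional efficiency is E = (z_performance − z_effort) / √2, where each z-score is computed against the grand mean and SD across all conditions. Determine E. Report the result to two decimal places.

z_performance = (53.8 − 61.5) / 10.9 = -7.7000 / 10.9 = -0.7064.
z_effort = (4.69 − 4.52) / 1.12 = 0.1700 / 1.12 = 0.1518.
z_P − z_E = -0.7064 − 0.1518 = -0.8582.
E = -0.8582 / √2 = -0.8582 / 1.41421 = -0.6068 ≈ -0.61.

-0.61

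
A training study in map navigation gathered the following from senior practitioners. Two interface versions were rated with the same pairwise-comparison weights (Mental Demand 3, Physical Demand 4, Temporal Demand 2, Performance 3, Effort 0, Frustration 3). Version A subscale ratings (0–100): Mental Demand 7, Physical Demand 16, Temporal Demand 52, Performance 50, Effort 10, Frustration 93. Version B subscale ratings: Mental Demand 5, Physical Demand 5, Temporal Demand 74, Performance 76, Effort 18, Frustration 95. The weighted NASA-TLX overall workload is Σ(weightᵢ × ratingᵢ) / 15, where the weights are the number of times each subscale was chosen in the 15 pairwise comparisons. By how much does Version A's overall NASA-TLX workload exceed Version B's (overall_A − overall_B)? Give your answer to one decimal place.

-5.2

Version A weighted sum = 3·7 + 4·16 + 2·52 + 3·50 + 0·10 + 3·93 = 21 + 64 + 104 + 150 + 0 + 279 = 618; overall_A = 618/15 = 41.2000.
Version B weighted sum = 3·5 + 4·5 + 2·74 + 3·76 + 0·18 + 3·95 = 15 + 20 + 148 + 228 + 0 + 285 = 696; overall_B = 696/15 = 46.4000.
Difference = 41.2000 − 46.4000 = -5.2000 ≈ -5.2.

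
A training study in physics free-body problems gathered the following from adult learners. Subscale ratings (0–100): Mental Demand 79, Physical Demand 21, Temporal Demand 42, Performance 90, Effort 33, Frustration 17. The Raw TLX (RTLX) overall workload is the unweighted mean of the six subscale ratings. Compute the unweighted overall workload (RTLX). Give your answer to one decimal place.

Sum of ratings = 79 + 21 + 42 + 90 + 33 + 17 = 282.
RTLX = 282 / 6 = 47.0000 ≈ 47.0.

47.0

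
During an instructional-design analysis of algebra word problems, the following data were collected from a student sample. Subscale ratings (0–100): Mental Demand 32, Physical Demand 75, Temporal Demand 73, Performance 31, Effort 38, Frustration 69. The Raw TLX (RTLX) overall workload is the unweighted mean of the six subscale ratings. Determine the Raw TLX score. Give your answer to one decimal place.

53.0

Sum of ratings = 32 + 75 + 73 + 31 + 38 + 69 = 318.
RTLX = 318 / 6 = 53.0000 ≈ 53.0.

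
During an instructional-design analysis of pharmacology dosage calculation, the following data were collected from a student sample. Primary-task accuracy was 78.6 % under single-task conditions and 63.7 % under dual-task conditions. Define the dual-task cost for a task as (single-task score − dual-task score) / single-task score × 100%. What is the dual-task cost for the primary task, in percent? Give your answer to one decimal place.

19.0

Cost = (78.6 − 63.7) / 78.6 × 100%
     = 14.9000 / 78.6 × 100% = 18.9567%.
≈ 19.0%.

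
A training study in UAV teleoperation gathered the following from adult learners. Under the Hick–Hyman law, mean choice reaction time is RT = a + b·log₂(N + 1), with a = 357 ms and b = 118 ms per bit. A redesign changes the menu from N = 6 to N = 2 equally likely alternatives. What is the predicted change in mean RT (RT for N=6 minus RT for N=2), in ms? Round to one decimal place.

RT(6) = 357 + 118·log₂(7) = 357 + 118·2.8074 = 688.2732 ms.
RT(2) = 357 + 118·log₂(3) = 357 + 118·1.5850 = 544.0300 ms.
Difference = 688.2732 − 544.0300 = 144.2432 ≈ 144.2 ms.

144.2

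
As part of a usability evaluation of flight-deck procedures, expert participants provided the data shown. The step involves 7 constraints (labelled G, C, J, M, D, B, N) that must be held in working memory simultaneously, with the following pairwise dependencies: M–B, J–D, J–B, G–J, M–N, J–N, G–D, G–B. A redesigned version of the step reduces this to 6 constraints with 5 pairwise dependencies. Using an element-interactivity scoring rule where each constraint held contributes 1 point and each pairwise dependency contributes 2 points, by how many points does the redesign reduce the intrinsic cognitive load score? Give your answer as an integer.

7

Original: 7 × 1 + 8 × 2 = 7 + 16 = 23.
Redesigned: 6 × 1 + 5 × 2 = 6 + 10 = 16.
Reduction = 23 − 16 = 7.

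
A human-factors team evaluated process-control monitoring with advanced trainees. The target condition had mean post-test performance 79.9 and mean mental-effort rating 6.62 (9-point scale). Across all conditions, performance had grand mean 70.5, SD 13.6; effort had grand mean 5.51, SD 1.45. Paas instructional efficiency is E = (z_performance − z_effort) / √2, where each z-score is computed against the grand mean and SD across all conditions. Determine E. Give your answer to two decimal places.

-0.05

z_performance = (79.9 − 70.5) / 13.6 = 9.4000 / 13.6 = 0.6912.
z_effort = (6.62 − 5.51) / 1.45 = 1.1100 / 1.45 = 0.7655.
z_P − z_E = 0.6912 − 0.7655 = -0.0743.
E = -0.0743 / √2 = -0.0743 / 1.41421 = -0.0525 ≈ -0.05.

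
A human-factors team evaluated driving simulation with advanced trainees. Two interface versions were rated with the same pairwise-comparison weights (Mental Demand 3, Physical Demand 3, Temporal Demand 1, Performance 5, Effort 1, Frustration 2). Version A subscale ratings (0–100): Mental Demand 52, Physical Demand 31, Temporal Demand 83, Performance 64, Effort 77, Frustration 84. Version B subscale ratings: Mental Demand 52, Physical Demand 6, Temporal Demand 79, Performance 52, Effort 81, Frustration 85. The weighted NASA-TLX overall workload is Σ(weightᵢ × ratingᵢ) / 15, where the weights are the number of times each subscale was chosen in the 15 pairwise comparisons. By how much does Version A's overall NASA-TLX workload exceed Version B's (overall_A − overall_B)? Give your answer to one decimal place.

8.9

Version A weighted sum = 3·52 + 3·31 + 1·83 + 5·64 + 1·77 + 2·84 = 156 + 93 + 83 + 320 + 77 + 168 = 897; overall_A = 897/15 = 59.8000.
Version B weighted sum = 3·52 + 3·6 + 1·79 + 5·52 + 1·81 + 2·85 = 156 + 18 + 79 + 260 + 81 + 170 = 764; overall_B = 764/15 = 50.9333.
Difference = 59.8000 − 50.9333 = 8.8667 ≈ 8.9.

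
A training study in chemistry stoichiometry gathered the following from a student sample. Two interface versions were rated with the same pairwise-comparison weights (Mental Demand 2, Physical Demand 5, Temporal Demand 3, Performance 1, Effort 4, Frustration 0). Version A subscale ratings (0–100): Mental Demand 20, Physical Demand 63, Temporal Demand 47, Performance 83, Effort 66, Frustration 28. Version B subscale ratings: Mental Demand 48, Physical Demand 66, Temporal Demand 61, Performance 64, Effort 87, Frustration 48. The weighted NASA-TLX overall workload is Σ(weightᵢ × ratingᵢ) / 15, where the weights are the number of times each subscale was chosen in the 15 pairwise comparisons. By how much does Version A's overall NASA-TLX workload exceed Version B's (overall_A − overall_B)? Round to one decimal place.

Version A weighted sum = 2·20 + 5·63 + 3·47 + 1·83 + 4·66 + 0·28 = 40 + 315 + 141 + 83 + 264 + 0 = 843; overall_A = 843/15 = 56.2000.
Version B weighted sum = 2·48 + 5·66 + 3·61 + 1·64 + 4·87 + 0·48 = 96 + 330 + 183 + 64 + 348 + 0 = 1021; overall_B = 1021/15 = 68.0667.
Difference = 56.2000 − 68.0667 = -11.8667 ≈ -11.9.

-11.9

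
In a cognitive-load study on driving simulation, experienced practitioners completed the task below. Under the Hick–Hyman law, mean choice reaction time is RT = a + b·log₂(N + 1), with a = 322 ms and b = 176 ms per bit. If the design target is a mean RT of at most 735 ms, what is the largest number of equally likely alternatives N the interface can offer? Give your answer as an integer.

Set 322 + 176·log₂(N + 1) ≤ 735.
log₂(N + 1) ≤ (735 − 322) / 176 = 2.3466.
N + 1 ≤ 2^2.3466 = 5.0862.
N ≤ 4.0862, so the largest integer N is 4.

4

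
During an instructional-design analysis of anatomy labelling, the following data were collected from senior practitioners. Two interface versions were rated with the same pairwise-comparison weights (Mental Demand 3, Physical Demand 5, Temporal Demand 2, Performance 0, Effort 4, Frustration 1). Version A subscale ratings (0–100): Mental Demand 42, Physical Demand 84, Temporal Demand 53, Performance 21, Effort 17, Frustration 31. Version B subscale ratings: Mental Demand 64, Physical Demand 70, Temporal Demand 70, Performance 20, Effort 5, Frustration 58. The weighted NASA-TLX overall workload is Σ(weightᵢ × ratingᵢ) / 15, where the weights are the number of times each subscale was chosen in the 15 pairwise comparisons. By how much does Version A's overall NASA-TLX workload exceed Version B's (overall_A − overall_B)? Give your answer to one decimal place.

Version A weighted sum = 3·42 + 5·84 + 2·53 + 0·21 + 4·17 + 1·31 = 126 + 420 + 106 + 0 + 68 + 31 = 751; overall_A = 751/15 = 50.0667.
Version B weighted sum = 3·64 + 5·70 + 2·70 + 0·20 + 4·5 + 1·58 = 192 + 350 + 140 + 0 + 20 + 58 = 760; overall_B = 760/15 = 50.6667.
Difference = 50.0667 − 50.6667 = -0.6000 ≈ -0.6.

-0.6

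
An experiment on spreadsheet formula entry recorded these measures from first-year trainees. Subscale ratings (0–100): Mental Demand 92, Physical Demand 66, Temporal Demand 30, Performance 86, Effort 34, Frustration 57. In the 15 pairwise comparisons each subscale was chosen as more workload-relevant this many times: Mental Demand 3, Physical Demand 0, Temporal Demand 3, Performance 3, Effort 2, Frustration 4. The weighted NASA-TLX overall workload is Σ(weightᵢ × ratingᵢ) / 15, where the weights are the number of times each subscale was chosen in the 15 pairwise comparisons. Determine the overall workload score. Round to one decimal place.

The tallies are the weights (they sum to 15).
Weighted sum = 3·92 + 0·66 + 3·30 + 3·86 + 2·34 + 4·57
            = 276 + 0 + 90 + 258 + 68 + 228 = 920.
Overall workload = 920 / 15 = 61.3333 ≈ 61.3.

61.3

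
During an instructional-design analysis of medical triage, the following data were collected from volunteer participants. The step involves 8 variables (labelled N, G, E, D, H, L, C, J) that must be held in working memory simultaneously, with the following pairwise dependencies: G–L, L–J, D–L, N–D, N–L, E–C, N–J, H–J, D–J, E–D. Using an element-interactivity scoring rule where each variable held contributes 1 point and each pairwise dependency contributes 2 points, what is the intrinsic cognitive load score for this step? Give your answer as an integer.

Count of variables held simultaneously: 8.
Count of pairwise dependencies listed: 10.
Element contribution: 8 × 1 = 8.
Interaction contribution: 10 × 2 = 20.
Intrinsic load = 8 + 20 = 28.

28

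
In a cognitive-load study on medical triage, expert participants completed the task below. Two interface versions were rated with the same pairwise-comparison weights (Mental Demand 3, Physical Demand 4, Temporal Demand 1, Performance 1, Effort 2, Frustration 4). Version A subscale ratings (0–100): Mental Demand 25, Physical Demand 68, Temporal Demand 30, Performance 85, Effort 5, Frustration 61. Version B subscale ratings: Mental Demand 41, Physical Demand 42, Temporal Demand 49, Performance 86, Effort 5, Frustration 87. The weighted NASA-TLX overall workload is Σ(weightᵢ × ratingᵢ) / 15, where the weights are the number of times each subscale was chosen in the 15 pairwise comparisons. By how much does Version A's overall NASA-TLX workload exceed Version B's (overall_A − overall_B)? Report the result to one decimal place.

-4.5

Version A weighted sum = 3·25 + 4·68 + 1·30 + 1·85 + 2·5 + 4·61 = 75 + 272 + 30 + 85 + 10 + 244 = 716; overall_A = 716/15 = 47.7333.
Version B weighted sum = 3·41 + 4·42 + 1·49 + 1·86 + 2·5 + 4·87 = 123 + 168 + 49 + 86 + 10 + 348 = 784; overall_B = 784/15 = 52.2667.
Difference = 47.7333 − 52.2667 = -4.5334 ≈ -4.5.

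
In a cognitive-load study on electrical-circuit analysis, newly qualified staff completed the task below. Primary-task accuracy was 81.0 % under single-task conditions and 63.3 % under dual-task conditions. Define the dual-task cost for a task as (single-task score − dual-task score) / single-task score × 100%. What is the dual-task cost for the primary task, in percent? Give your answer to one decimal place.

Cost = (81.0 − 63.3) / 81.0 × 100%
     = 17.7000 / 81.0 × 100% = 21.8519%.
≈ 21.9%.

21.9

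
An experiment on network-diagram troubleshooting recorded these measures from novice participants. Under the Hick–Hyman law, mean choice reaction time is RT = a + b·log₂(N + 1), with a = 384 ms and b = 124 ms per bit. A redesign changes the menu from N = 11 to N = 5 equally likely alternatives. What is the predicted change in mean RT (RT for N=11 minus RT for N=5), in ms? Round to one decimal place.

124.0

RT(11) = 384 + 124·log₂(12) = 384 + 124·3.5850 = 828.5400 ms.
RT(5) = 384 + 124·log₂(6) = 384 + 124·2.5850 = 704.5400 ms.
Difference = 828.5400 − 704.5400 = 124.0000 ≈ 124.0 ms.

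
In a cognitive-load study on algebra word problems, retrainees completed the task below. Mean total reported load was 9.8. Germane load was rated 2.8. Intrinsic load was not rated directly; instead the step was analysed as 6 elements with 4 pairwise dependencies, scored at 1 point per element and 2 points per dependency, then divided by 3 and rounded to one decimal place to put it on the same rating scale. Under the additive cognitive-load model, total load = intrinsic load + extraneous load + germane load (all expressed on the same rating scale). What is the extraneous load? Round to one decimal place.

Intrinsic (element-interactivity): (6 × 1 + 4 × 2) / 3 = 14 / 3 = 4.6667 → 4.7.
extraneous load = total − intrinsic − germane
             = 9.8 − 4.7 − 2.8 = 2.3.

2.3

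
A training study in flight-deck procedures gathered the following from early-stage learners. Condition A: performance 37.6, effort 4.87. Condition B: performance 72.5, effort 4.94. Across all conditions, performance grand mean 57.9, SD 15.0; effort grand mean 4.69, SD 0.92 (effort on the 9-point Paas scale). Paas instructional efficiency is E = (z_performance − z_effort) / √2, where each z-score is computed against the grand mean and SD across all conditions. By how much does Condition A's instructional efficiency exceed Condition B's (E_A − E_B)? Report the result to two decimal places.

Condition A: z_P = (37.6 − 57.9)/15.0 = -1.3533; z_E = (4.87 − 4.69)/0.92 = 0.1957; E_A = (-1.3533 − 0.1957)/√2 = -1.0953.
Condition B: z_P = (72.5 − 57.9)/15.0 = 0.9733; z_E = (4.94 − 4.69)/0.92 = 0.2717; E_B = (0.9733 − 0.2717)/√2 = 0.4961.
E_A − E_B = -1.0953 − 0.4961 = -1.5914 ≈ -1.59.

-1.59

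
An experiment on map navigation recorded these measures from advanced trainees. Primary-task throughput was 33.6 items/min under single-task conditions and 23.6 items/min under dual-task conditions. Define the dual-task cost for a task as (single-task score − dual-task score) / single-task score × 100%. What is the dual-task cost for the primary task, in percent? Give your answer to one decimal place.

Cost = (33.6 − 23.6) / 33.6 × 100%
     = 10.0000 / 33.6 × 100% = 29.7619%.
≈ 29.8%.

29.8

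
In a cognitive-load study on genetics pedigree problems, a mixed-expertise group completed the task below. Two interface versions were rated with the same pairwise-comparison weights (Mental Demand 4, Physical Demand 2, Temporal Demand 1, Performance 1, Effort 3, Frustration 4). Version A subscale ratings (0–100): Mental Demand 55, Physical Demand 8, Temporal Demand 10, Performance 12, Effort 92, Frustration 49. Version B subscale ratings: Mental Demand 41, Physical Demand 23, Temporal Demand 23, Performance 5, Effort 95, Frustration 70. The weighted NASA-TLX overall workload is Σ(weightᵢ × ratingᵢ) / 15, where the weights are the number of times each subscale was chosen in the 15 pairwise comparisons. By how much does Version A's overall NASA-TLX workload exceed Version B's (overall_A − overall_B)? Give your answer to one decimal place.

-4.9

Version A weighted sum = 4·55 + 2·8 + 1·10 + 1·12 + 3·92 + 4·49 = 220 + 16 + 10 + 12 + 276 + 196 = 730; overall_A = 730/15 = 48.6667.
Version B weighted sum = 4·41 + 2·23 + 1·23 + 1·5 + 3·95 + 4·70 = 164 + 46 + 23 + 5 + 285 + 280 = 803; overall_B = 803/15 = 53.5333.
Difference = 48.6667 − 53.5333 = -4.8666 ≈ -4.9.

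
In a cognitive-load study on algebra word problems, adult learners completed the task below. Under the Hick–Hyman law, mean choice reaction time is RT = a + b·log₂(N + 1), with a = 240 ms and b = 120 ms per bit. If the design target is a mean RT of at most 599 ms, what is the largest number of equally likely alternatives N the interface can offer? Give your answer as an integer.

Set 240 + 120·log₂(N + 1) ≤ 599.
log₂(N + 1) ≤ (599 − 240) / 120 = 2.9917.
N + 1 ≤ 2^2.9917 = 7.9541.
N ≤ 6.9541, so the largest integer N is 6.

6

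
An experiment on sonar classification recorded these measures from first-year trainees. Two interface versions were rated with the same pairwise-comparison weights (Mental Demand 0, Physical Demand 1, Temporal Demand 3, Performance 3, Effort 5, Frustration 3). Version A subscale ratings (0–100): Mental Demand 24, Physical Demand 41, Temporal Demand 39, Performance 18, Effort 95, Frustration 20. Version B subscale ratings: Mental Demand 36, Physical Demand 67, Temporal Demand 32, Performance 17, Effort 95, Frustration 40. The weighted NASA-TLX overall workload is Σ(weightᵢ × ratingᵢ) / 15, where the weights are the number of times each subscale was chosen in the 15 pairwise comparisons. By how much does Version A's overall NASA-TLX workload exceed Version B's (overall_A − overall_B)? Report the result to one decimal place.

Version A weighted sum = 0·24 + 1·41 + 3·39 + 3·18 + 5·95 + 3·20 = 0 + 41 + 117 + 54 + 475 + 60 = 747; overall_A = 747/15 = 49.8000.
Version B weighted sum = 0·36 + 1·67 + 3·32 + 3·17 + 5·95 + 3·40 = 0 + 67 + 96 + 51 + 475 + 120 = 809; overall_B = 809/15 = 53.9333.
Difference = 49.8000 − 53.9333 = -4.1333 ≈ -4.1.

-4.1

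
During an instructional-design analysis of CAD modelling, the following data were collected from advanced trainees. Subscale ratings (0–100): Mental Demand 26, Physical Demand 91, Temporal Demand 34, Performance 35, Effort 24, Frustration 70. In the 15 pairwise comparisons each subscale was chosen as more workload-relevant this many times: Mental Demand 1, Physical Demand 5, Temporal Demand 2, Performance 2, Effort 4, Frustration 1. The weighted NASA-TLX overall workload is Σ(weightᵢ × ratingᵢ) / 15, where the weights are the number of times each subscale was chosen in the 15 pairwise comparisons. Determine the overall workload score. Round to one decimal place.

The tallies are the weights (they sum to 15).
Weighted sum = 1·26 + 5·91 + 2·34 + 2·35 + 4·24 + 1·70
            = 26 + 455 + 68 + 70 + 96 + 70 = 785.
Overall workload = 785 / 15 = 52.3333 ≈ 52.3.

52.3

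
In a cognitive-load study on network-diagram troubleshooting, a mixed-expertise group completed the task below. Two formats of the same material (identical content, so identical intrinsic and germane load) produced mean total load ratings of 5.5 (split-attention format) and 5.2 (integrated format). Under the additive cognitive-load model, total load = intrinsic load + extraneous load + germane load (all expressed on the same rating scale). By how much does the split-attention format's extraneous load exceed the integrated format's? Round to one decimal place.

0.3

Intrinsic and germane load are equal across formats, so the difference in total load equals the difference in extraneous load.
Extraneous-load difference = 5.5 − 5.2 = 0.3.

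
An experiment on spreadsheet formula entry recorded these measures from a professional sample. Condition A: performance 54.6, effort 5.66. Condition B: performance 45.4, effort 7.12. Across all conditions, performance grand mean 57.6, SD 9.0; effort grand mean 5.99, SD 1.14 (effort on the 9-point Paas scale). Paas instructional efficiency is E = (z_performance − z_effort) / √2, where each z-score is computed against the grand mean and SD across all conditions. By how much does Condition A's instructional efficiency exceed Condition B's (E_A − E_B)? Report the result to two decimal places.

Condition A: z_P = (54.6 − 57.6)/9.0 = -0.3333; z_E = (5.66 − 5.99)/1.14 = -0.2895; E_A = (-0.3333 − (-0.2895))/√2 = -0.0310.
Condition B: z_P = (45.4 − 57.6)/9.0 = -1.3556; z_E = (7.12 − 5.99)/1.14 = 0.9912; E_B = (-1.3556 − 0.9912)/√2 = -1.6594.
E_A − E_B = -0.0310 − (-1.6594) = 1.6284 ≈ 1.63.

1.63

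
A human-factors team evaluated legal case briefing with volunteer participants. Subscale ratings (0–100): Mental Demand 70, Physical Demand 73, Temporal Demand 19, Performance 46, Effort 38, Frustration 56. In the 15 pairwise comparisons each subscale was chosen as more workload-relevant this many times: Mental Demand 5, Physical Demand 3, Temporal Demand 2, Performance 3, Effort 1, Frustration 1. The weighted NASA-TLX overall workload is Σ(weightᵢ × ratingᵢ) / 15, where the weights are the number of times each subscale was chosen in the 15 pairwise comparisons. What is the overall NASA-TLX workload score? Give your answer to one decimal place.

55.9

The tallies are the weights (they sum to 15).
Weighted sum = 5·70 + 3·73 + 2·19 + 3·46 + 1·38 + 1·56
            = 350 + 219 + 38 + 138 + 38 + 56 = 839.
Overall workload = 839 / 15 = 55.9333 ≈ 55.9.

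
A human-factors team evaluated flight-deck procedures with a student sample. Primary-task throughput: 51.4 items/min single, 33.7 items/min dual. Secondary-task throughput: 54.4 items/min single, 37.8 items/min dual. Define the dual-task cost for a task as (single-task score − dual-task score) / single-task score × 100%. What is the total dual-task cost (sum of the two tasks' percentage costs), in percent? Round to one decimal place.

65.0

Primary cost = (51.4 − 33.7) / 51.4 × 100% = 34.4358%.
Secondary cost = (54.4 − 37.8) / 54.4 × 100% = 30.5147%.
Total = 34.4358% + 30.5147% = 64.9505% ≈ 65.0%.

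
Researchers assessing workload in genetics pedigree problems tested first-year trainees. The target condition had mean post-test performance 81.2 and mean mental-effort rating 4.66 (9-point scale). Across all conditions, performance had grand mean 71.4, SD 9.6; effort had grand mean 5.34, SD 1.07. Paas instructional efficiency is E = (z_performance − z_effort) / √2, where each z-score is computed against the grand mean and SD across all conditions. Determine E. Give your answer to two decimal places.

z_performance = (81.2 − 71.4) / 9.6 = 9.8000 / 9.6 = 1.0208.
z_effort = (4.66 − 5.34) / 1.07 = -0.6800 / 1.07 = -0.6355.
z_P − z_E = 1.0208 − (-0.6355) = 1.6563.
E = 1.6563 / √2 = 1.6563 / 1.41421 = 1.1712 ≈ 1.17.

1.17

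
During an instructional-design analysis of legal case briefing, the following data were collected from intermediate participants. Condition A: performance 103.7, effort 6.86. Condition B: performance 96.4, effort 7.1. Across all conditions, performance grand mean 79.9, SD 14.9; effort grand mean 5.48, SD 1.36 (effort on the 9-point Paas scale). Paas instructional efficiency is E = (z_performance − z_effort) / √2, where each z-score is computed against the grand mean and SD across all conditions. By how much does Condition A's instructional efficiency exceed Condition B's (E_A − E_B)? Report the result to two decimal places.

0.47

Condition A: z_P = (103.7 − 79.9)/14.9 = 1.5973; z_E = (6.86 − 5.48)/1.36 = 1.0147; E_A = (1.5973 − 1.0147)/√2 = 0.4120.
Condition B: z_P = (96.4 − 79.9)/14.9 = 1.1074; z_E = (7.1 − 5.48)/1.36 = 1.1912; E_B = (1.1074 − 1.1912)/√2 = -0.0593.
E_A − E_B = 0.4120 − (-0.0593) = 0.4713 ≈ 0.47.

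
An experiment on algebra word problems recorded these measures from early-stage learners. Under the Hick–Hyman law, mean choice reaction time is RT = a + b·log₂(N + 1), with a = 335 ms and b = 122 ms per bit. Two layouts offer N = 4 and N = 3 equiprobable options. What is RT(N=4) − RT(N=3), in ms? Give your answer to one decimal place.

RT(4) = 335 + 122·log₂(5) = 335 + 122·2.3219 = 618.2718 ms.
RT(3) = 335 + 122·log₂(4) = 335 + 122·2.0000 = 579.0000 ms.
Difference = 618.2718 − 579.0000 = 39.2718 ≈ 39.3 ms.

39.3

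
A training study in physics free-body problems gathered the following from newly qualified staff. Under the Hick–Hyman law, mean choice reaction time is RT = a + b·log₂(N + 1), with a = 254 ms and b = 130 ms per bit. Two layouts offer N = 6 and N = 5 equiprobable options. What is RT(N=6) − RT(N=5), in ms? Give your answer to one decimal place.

RT(6) = 254 + 130·log₂(7) = 254 + 130·2.8074 = 618.9620 ms.
RT(5) = 254 + 130·log₂(6) = 254 + 130·2.5850 = 590.0500 ms.
Difference = 618.9620 − 590.0500 = 28.9120 ≈ 28.9 ms.

28.9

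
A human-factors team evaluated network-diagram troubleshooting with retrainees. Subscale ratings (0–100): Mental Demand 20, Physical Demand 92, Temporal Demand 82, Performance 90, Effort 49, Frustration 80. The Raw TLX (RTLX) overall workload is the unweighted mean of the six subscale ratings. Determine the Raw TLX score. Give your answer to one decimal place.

68.8

Sum of ratings = 20 + 92 + 82 + 90 + 49 + 80 = 413.
RTLX = 413 / 6 = 68.8333 ≈ 68.8.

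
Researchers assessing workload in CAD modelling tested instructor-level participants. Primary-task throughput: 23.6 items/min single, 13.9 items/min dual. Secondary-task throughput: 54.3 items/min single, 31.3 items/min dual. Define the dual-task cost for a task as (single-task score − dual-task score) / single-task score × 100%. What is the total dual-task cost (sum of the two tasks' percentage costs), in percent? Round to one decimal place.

Primary cost = (23.6 − 13.9) / 23.6 × 100% = 41.1017%.
Secondary cost = (54.3 − 31.3) / 54.3 × 100% = 42.3573%.
Total = 41.1017% + 42.3573% = 83.4590% ≈ 83.5%.

83.5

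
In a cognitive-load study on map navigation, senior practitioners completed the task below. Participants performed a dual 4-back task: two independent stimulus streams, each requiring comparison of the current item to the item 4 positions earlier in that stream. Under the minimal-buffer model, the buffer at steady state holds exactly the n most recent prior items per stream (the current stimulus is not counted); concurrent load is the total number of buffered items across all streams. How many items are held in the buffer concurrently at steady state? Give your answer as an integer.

Each stream's buffer holds its 4 most recent prior items.
Two independent streams: 2 × 4 = 8 buffered items at steady state.

8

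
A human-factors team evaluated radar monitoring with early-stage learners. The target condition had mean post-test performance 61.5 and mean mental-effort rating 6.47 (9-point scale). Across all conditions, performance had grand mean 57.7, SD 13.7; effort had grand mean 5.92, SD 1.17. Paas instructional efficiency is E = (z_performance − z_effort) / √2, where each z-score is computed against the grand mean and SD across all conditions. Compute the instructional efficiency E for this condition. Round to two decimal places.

z_performance = (61.5 − 57.7) / 13.7 = 3.8000 / 13.7 = 0.2774.
z_effort = (6.47 − 5.92) / 1.17 = 0.5500 / 1.17 = 0.4701.
z_P − z_E = 0.2774 − 0.4701 = -0.1927.
E = -0.1927 / √2 = -0.1927 / 1.41421 = -0.1363 ≈ -0.14.

-0.14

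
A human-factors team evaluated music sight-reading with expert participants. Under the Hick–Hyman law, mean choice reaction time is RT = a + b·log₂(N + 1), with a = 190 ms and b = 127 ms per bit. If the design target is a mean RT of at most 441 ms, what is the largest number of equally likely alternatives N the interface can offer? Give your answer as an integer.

2

Set 190 + 127·log₂(N + 1) ≤ 441.
log₂(N + 1) ≤ (441 − 190) / 127 = 1.9764.
N + 1 ≤ 2^1.9764 = 3.9351.
N ≤ 2.9351, so the largest integer N is 2.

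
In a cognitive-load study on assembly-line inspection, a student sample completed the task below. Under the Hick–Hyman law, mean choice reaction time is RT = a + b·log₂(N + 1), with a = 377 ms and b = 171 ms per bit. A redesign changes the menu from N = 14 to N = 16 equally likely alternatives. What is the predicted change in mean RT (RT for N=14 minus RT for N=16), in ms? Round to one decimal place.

-30.9

RT(14) = 377 + 171·log₂(15) = 377 + 171·3.9069 = 1045.0799 ms.
RT(16) = 377 + 171·log₂(17) = 377 + 171·4.0875 = 1075.9625 ms.
Difference = 1045.0799 − 1075.9625 = -30.8826 ≈ -30.9 ms.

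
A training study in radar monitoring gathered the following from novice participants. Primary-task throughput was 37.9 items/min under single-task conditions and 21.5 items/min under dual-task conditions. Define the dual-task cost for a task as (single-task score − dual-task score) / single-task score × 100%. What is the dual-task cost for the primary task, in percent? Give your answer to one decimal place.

Cost = (37.9 − 21.5) / 37.9 × 100%
     = 16.4000 / 37.9 × 100% = 43.2718%.
≈ 43.3%.

43.3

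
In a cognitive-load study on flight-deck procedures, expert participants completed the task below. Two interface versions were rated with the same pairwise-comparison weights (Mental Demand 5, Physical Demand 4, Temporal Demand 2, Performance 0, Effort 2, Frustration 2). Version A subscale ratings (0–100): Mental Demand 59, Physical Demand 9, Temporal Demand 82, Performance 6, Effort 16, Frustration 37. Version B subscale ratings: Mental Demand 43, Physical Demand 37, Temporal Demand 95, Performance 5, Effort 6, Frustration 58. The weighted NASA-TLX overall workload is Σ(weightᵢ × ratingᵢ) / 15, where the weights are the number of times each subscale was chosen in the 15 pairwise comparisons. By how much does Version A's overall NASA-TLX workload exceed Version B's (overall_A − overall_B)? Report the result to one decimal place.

Version A weighted sum = 5·59 + 4·9 + 2·82 + 0·6 + 2·16 + 2·37 = 295 + 36 + 164 + 0 + 32 + 74 = 601; overall_A = 601/15 = 40.0667.
Version B weighted sum = 5·43 + 4·37 + 2·95 + 0·5 + 2·6 + 2·58 = 215 + 148 + 190 + 0 + 12 + 116 = 681; overall_B = 681/15 = 45.4000.
Difference = 40.0667 − 45.4000 = -5.3333 ≈ -5.3.

-5.3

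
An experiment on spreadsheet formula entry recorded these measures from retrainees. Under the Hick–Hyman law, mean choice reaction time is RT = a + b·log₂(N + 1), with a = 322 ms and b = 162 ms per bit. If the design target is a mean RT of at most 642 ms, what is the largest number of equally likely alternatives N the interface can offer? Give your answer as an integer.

2

Set 322 + 162·log₂(N + 1) ≤ 642.
log₂(N + 1) ≤ (642 − 322) / 162 = 1.9753.
N + 1 ≤ 2^1.9753 = 3.9321.
N ≤ 2.9321, so the largest integer N is 2.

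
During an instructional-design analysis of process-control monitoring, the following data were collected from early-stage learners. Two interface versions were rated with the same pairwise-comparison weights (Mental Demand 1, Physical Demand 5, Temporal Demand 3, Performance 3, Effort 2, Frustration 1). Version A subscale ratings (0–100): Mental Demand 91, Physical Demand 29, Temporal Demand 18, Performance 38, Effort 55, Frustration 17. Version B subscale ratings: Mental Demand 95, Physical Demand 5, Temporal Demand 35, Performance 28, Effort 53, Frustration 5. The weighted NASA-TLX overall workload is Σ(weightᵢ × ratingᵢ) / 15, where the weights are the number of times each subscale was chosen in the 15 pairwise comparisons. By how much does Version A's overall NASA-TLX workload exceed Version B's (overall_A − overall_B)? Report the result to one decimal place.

Version A weighted sum = 1·91 + 5·29 + 3·18 + 3·38 + 2·55 + 1·17 = 91 + 145 + 54 + 114 + 110 + 17 = 531; overall_A = 531/15 = 35.4000.
Version B weighted sum = 1·95 + 5·5 + 3·35 + 3·28 + 2·53 + 1·5 = 95 + 25 + 105 + 84 + 106 + 5 = 420; overall_B = 420/15 = 28.0000.
Difference = 35.4000 − 28.0000 = 7.4000 ≈ 7.4.

7.4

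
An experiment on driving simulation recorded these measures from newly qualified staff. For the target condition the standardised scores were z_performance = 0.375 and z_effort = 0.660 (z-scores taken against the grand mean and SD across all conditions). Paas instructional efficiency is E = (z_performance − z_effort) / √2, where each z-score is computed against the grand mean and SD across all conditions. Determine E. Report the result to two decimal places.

-0.20

z_P − z_E = 0.375 − 0.660 = -0.2850.
E = -0.2850 / √2 = -0.2850 / 1.41421 = -0.2015 ≈ -0.20.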